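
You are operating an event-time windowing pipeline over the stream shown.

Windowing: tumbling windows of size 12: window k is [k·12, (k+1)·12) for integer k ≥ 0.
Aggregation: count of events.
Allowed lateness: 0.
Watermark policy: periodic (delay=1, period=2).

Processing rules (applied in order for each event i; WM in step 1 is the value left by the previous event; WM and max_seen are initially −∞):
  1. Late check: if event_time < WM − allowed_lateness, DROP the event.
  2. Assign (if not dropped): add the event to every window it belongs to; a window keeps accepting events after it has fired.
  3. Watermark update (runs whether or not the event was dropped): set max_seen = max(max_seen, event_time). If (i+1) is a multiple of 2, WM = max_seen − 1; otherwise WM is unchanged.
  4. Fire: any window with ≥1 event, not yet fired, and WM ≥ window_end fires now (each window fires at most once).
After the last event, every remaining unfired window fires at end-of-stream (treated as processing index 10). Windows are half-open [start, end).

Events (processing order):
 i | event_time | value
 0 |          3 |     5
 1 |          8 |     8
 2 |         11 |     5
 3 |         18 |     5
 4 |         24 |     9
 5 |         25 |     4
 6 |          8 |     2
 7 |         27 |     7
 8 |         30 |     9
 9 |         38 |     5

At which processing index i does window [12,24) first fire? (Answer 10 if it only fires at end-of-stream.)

5

i=0 t=3 v=5: → [0,12); WM=−∞
i=1 t=8 v=8: → [0,12); WM=7
i=2 t=11 v=5: → [0,12); WM=7
i=3 t=18 v=5: → [12,24); WM=17; [0,12) fires=3
i=4 t=24 v=9: → [24,36); WM=17
i=5 t=25 v=4: → [24,36); WM=24; [12,24) fires=1
i=6 t=8 v=2: DROP (t<24-0); WM=24
i=7 t=27 v=7: → [24,36); WM=26
i=8 t=30 v=9: → [24,36); WM=26
i=9 t=38 v=5: → [36,48); WM=37; [24,36) fires=4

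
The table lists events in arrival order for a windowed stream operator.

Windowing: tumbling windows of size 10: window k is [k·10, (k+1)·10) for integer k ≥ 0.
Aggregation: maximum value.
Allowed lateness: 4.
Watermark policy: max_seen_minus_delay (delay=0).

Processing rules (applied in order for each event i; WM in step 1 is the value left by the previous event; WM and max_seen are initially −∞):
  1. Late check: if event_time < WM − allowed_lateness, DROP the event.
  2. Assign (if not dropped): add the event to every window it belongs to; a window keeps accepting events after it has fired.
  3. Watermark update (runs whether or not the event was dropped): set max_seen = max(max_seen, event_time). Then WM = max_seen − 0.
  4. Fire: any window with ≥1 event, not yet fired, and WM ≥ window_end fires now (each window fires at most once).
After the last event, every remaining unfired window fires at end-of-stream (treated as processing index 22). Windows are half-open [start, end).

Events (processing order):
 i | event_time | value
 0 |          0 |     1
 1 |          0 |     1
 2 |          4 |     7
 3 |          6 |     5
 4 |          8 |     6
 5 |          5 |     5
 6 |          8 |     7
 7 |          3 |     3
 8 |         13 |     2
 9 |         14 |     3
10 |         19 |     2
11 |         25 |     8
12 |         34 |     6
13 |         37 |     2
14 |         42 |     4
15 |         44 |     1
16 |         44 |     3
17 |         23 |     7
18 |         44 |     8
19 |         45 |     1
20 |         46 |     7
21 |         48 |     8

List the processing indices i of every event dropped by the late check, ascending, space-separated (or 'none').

7 17

i=0 t=0 v=1: → [0,10); WM=0
i=1 t=0 v=1: → [0,10); WM=0
i=2 t=4 v=7: → [0,10); WM=4
i=3 t=6 v=5: → [0,10); WM=6
i=4 t=8 v=6: → [0,10); WM=8
i=5 t=5 v=5: → [0,10); WM=8
i=6 t=8 v=7: → [0,10); WM=8
i=7 t=3 v=3: DROP (t<8-4); WM=8
i=8 t=13 v=2: → [10,20); WM=13; [0,10) fires=7
i=9 t=14 v=3: → [10,20); WM=14
i=10 t=19 v=2: → [10,20); WM=19
i=11 t=25 v=8: → [20,30); WM=25; [10,20) fires=3
i=12 t=34 v=6: → [30,40); WM=34; [20,30) fires=8
i=13 t=37 v=2: → [30,40); WM=37
i=14 t=42 v=4: → [40,50); WM=42; [30,40) fires=6
i=15 t=44 v=1: → [40,50); WM=44
i=16 t=44 v=3: → [40,50); WM=44
i=17 t=23 v=7: DROP (t<44-4); WM=44
i=18 t=44 v=8: → [40,50); WM=44
i=19 t=45 v=1: → [40,50); WM=45
i=20 t=46 v=7: → [40,50); WM=46
i=21 t=48 v=8: → [40,50); WM=48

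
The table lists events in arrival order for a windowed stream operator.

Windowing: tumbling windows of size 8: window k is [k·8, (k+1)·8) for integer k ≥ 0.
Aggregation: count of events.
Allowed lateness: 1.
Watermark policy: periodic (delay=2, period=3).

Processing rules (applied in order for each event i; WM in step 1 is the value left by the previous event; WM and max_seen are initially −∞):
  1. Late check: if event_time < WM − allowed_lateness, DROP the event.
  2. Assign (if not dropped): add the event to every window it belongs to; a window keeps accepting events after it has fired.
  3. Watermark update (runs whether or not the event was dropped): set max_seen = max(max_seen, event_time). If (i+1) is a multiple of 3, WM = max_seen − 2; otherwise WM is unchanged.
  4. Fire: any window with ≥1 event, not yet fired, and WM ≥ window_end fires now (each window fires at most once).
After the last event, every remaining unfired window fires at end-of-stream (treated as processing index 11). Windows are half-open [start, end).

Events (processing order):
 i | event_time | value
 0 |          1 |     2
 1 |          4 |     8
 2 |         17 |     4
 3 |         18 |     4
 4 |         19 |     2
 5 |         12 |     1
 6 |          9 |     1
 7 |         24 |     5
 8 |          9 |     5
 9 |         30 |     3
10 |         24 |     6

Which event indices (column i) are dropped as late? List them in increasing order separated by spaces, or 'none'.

i=0 t=1 v=2: → [0,8); WM=−∞
i=1 t=4 v=8: → [0,8); WM=−∞
i=2 t=17 v=4: → [16,24); WM=15; [0,8) fires=2
i=3 t=18 v=4: → [16,24); WM=15
i=4 t=19 v=2: → [16,24); WM=15
i=5 t=12 v=1: DROP (t<15-1); WM=17
i=6 t=9 v=1: DROP (t<17-1); WM=17
i=7 t=24 v=5: → [24,32); WM=17
i=8 t=9 v=5: DROP (t<17-1); WM=22
i=9 t=30 v=3: → [24,32); WM=22
i=10 t=24 v=6: → [24,32); WM=22

5 6 8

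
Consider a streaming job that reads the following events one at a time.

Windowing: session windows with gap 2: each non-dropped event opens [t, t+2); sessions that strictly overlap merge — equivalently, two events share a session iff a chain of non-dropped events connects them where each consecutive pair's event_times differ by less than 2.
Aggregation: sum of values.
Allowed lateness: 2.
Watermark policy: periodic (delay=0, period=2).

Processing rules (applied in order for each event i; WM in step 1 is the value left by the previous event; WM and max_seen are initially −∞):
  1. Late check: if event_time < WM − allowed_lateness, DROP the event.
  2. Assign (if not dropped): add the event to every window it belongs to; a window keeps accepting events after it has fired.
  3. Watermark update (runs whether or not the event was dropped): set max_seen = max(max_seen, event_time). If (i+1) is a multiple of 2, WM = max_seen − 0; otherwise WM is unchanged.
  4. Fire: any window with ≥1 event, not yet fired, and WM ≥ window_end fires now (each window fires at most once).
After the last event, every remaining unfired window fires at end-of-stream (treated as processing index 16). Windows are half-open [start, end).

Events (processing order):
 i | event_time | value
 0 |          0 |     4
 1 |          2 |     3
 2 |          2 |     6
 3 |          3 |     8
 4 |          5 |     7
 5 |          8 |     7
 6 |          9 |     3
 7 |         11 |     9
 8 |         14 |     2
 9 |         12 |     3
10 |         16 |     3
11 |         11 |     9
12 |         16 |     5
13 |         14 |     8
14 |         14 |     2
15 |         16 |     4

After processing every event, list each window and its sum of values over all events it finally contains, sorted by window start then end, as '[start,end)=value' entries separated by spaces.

[0,2)=4 [2,5)=17 [5,7)=7 [8,11)=10 [11,14)=12 [14,16)=12 [16,18)=12

i=0 t=0 v=4: → [0,2); WM=−∞
i=1 t=2 v=3: → [2,4); WM=2
i=2 t=2 v=6: → [2,4); WM=2
i=3 t=3 v=8: → [2,5); WM=3
i=4 t=5 v=7: → [5,7); WM=3
i=5 t=8 v=7: → [8,10); WM=8
i=6 t=9 v=3: → [8,11); WM=8
i=7 t=11 v=9: → [11,13); WM=11
i=8 t=14 v=2: → [14,16); WM=11
i=9 t=12 v=3: → [11,14); WM=14
i=10 t=16 v=3: → [16,18); WM=14
i=11 t=11 v=9: DROP (t<14-2); WM=16
i=12 t=16 v=5: → [16,18); WM=16
i=13 t=14 v=8: → [14,16); WM=16
i=14 t=14 v=2: → [14,16); WM=16
i=15 t=16 v=4: → [16,18); WM=16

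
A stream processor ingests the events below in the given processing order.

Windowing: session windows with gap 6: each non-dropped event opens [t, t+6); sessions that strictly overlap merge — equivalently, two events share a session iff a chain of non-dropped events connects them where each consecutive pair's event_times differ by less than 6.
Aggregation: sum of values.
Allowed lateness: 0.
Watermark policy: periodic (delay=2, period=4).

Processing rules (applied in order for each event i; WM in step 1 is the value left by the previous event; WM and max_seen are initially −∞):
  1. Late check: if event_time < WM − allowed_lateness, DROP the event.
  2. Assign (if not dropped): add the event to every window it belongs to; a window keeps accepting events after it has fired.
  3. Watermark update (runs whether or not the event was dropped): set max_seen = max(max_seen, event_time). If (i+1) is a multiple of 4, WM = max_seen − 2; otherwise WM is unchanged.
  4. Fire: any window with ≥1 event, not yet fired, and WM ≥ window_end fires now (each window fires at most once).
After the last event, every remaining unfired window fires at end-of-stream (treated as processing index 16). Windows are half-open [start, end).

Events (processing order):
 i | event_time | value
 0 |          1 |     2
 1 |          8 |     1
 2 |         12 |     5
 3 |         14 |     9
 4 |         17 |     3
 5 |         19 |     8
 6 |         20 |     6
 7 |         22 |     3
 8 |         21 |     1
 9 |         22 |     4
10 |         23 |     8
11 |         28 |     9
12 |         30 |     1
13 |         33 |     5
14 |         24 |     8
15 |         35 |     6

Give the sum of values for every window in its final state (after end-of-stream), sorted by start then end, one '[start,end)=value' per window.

i=0 t=1 v=2: → [1,7); WM=−∞
i=1 t=8 v=1: → [8,14); WM=−∞
i=2 t=12 v=5: → [8,18); WM=−∞
i=3 t=14 v=9: → [8,20); WM=12
i=4 t=17 v=3: → [8,23); WM=12
i=5 t=19 v=8: → [8,25); WM=12
i=6 t=20 v=6: → [8,26); WM=12
i=7 t=22 v=3: → [8,28); WM=20
i=8 t=21 v=1: → [8,28); WM=20
i=9 t=22 v=4: → [8,28); WM=20
i=10 t=23 v=8: → [8,29); WM=20
i=11 t=28 v=9: → [8,34); WM=26
i=12 t=30 v=1: → [8,36); WM=26
i=13 t=33 v=5: → [8,39); WM=26
i=14 t=24 v=8: DROP (t<26-0); WM=26
i=15 t=35 v=6: → [8,41); WM=33

[1,7)=2 [8,41)=69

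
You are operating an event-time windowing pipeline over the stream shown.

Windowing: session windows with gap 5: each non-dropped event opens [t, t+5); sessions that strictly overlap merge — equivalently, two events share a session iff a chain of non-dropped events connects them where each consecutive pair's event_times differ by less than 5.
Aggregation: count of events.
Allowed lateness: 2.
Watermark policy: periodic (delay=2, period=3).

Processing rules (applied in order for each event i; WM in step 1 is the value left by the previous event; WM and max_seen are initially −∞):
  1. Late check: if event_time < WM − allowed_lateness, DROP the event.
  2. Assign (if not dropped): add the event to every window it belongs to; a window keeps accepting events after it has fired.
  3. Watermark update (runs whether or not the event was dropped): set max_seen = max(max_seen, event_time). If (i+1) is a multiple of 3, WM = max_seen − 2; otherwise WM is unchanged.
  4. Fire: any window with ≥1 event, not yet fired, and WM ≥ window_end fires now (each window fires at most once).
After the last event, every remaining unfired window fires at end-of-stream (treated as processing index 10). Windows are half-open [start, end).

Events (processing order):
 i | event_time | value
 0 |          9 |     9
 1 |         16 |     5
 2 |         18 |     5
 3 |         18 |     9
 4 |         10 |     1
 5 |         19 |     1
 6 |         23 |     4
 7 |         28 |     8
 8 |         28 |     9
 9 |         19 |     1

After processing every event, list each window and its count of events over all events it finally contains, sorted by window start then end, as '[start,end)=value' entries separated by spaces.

i=0 t=9 v=9: → [9,14); WM=−∞
i=1 t=16 v=5: → [16,21); WM=−∞
i=2 t=18 v=5: → [16,23); WM=16
i=3 t=18 v=9: → [16,23); WM=16
i=4 t=10 v=1: DROP (t<16-2); WM=16
i=5 t=19 v=1: → [16,24); WM=17
i=6 t=23 v=4: → [16,28); WM=17
i=7 t=28 v=8: → [28,33); WM=17
i=8 t=28 v=9: → [28,33); WM=26
i=9 t=19 v=1: DROP (t<26-2); WM=26

[9,14)=1 [16,28)=5 [28,33)=2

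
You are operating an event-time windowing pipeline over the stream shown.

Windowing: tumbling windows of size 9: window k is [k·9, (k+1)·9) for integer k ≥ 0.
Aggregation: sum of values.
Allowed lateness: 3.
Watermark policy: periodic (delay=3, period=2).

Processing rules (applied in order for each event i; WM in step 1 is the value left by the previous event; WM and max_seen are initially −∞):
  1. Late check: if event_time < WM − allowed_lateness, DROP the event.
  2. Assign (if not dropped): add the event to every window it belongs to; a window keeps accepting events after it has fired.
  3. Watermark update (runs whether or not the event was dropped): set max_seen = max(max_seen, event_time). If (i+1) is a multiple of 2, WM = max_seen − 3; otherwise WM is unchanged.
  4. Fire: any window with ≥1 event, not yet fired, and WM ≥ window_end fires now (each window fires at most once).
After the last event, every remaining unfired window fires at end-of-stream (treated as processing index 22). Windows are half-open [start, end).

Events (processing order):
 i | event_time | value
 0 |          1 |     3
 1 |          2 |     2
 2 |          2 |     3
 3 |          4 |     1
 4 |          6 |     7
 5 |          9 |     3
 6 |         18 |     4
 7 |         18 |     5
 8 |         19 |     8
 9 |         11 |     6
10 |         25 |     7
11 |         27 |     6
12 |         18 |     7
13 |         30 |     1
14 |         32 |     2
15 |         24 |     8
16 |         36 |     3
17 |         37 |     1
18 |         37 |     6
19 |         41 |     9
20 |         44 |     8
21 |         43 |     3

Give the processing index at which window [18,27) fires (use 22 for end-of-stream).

i=0 t=1 v=3: → [0,9); WM=−∞
i=1 t=2 v=2: → [0,9); WM=-1
i=2 t=2 v=3: → [0,9); WM=-1
i=3 t=4 v=1: → [0,9); WM=1
i=4 t=6 v=7: → [0,9); WM=1
i=5 t=9 v=3: → [9,18); WM=6
i=6 t=18 v=4: → [18,27); WM=6
i=7 t=18 v=5: → [18,27); WM=15; [0,9) fires=16
i=8 t=19 v=8: → [18,27); WM=15
i=9 t=11 v=6: DROP (t<15-3); WM=16
i=10 t=25 v=7: → [18,27); WM=16
i=11 t=27 v=6: → [27,36); WM=24; [9,18) fires=3
i=12 t=18 v=7: DROP (t<24-3); WM=24
i=13 t=30 v=1: → [27,36); WM=27; [18,27) fires=24
i=14 t=32 v=2: → [27,36); WM=27
i=15 t=24 v=8: → [18,27); WM=29
i=16 t=36 v=3: → [36,45); WM=29
i=17 t=37 v=1: → [36,45); WM=34
i=18 t=37 v=6: → [36,45); WM=34
i=19 t=41 v=9: → [36,45); WM=38; [27,36) fires=9
i=20 t=44 v=8: → [36,45); WM=38
i=21 t=43 v=3: → [36,45); WM=41

13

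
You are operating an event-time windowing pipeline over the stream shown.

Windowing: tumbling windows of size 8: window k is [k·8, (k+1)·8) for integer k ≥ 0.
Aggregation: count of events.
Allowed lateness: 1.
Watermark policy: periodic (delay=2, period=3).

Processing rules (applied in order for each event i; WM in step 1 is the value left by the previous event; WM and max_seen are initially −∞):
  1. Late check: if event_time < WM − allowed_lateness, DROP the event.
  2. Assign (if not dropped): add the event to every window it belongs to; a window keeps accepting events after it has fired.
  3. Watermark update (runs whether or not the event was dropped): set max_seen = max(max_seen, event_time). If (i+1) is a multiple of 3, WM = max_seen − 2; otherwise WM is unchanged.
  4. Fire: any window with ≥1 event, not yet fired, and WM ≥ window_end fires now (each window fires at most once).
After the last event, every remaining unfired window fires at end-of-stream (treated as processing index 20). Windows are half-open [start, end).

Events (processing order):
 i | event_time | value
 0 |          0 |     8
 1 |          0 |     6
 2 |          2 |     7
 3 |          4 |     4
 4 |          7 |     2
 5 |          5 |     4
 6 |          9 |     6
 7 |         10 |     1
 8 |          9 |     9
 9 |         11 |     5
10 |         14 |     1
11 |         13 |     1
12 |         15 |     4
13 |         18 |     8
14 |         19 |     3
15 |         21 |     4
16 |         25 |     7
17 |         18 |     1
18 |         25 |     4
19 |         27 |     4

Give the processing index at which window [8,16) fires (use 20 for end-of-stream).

i=0 t=0 v=8: → [0,8); WM=−∞
i=1 t=0 v=6: → [0,8); WM=−∞
i=2 t=2 v=7: → [0,8); WM=0
i=3 t=4 v=4: → [0,8); WM=0
i=4 t=7 v=2: → [0,8); WM=0
i=5 t=5 v=4: → [0,8); WM=5
i=6 t=9 v=6: → [8,16); WM=5
i=7 t=10 v=1: → [8,16); WM=5
i=8 t=9 v=9: → [8,16); WM=8; [0,8) fires=6
i=9 t=11 v=5: → [8,16); WM=8
i=10 t=14 v=1: → [8,16); WM=8
i=11 t=13 v=1: → [8,16); WM=12
i=12 t=15 v=4: → [8,16); WM=12
i=13 t=18 v=8: → [16,24); WM=12
i=14 t=19 v=3: → [16,24); WM=17; [8,16) fires=7
i=15 t=21 v=4: → [16,24); WM=17
i=16 t=25 v=7: → [24,32); WM=17
i=17 t=18 v=1: → [16,24); WM=23
i=18 t=25 v=4: → [24,32); WM=23
i=19 t=27 v=4: → [24,32); WM=23

14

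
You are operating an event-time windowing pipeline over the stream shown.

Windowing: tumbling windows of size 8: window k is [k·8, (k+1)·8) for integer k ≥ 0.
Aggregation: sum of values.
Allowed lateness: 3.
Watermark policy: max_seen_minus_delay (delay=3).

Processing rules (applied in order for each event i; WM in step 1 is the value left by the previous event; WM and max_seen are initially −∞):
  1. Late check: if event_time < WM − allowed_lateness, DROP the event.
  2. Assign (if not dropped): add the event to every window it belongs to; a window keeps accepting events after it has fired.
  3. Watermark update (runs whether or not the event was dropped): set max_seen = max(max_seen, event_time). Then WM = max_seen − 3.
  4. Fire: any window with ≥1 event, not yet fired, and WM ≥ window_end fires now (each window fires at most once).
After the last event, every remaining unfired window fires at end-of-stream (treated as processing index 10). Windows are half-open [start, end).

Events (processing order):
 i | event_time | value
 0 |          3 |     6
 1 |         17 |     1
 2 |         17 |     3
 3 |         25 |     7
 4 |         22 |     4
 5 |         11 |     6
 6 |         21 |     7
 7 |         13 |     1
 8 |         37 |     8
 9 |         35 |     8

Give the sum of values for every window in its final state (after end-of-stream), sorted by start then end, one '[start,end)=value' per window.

[0,8)=6 [16,24)=15 [24,32)=7 [32,40)=16

i=0 t=3 v=6: → [0,8); WM=0
i=1 t=17 v=1: → [16,24); WM=14; [0,8) fires=6
i=2 t=17 v=3: → [16,24); WM=14
i=3 t=25 v=7: → [24,32); WM=22
i=4 t=22 v=4: → [16,24); WM=22
i=5 t=11 v=6: DROP (t<22-3); WM=22
i=6 t=21 v=7: → [16,24); WM=22
i=7 t=13 v=1: DROP (t<22-3); WM=22
i=8 t=37 v=8: → [32,40); WM=34; [16,24) fires=15 [24,32) fires=7
i=9 t=35 v=8: → [32,40); WM=34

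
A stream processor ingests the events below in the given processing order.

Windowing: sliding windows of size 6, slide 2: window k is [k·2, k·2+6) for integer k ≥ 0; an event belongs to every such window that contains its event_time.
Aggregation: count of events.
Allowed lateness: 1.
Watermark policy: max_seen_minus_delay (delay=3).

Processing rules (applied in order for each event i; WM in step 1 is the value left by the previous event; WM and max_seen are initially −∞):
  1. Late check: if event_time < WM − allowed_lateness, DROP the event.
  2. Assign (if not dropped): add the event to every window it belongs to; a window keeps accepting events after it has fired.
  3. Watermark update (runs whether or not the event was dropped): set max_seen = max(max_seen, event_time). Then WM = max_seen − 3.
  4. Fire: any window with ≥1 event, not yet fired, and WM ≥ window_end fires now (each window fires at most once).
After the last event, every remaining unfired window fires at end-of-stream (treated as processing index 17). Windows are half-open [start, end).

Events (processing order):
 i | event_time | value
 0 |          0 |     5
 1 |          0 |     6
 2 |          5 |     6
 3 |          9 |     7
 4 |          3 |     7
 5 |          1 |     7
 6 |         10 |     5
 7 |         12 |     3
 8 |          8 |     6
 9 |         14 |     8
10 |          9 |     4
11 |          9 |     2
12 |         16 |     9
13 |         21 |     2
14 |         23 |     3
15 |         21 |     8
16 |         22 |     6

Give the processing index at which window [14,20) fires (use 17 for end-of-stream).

i=0 t=0 v=5: → [0,6); WM=-3
i=1 t=0 v=6: → [0,6); WM=-3
i=2 t=5 v=6: → [4,10),[2,8),[0,6); WM=2
i=3 t=9 v=7: → [8,14),[6,12),[4,10); WM=6; [0,6) fires=3
i=4 t=3 v=7: DROP (t<6-1); WM=6
i=5 t=1 v=7: DROP (t<6-1); WM=6
i=6 t=10 v=5: → [10,16),[8,14),[6,12); WM=7
i=7 t=12 v=3: → [12,18),[10,16),[8,14); WM=9; [2,8) fires=1
i=8 t=8 v=6: → [8,14),[6,12),[4,10); WM=9
i=9 t=14 v=8: → [14,20),[12,18),[10,16); WM=11; [4,10) fires=3
i=10 t=9 v=4: DROP (t<11-1); WM=11
i=11 t=9 v=2: DROP (t<11-1); WM=11
i=12 t=16 v=9: → [16,22),[14,20),[12,18); WM=13; [6,12) fires=3
i=13 t=21 v=2: → [20,26),[18,24),[16,22); WM=18; [8,14) fires=4 [10,16) fires=3 [12,18) fires=3
i=14 t=23 v=3: → [22,28),[20,26),[18,24); WM=20; [14,20) fires=2
i=15 t=21 v=8: → [20,26),[18,24),[16,22); WM=20
i=16 t=22 v=6: → [22,28),[20,26),[18,24); WM=20

14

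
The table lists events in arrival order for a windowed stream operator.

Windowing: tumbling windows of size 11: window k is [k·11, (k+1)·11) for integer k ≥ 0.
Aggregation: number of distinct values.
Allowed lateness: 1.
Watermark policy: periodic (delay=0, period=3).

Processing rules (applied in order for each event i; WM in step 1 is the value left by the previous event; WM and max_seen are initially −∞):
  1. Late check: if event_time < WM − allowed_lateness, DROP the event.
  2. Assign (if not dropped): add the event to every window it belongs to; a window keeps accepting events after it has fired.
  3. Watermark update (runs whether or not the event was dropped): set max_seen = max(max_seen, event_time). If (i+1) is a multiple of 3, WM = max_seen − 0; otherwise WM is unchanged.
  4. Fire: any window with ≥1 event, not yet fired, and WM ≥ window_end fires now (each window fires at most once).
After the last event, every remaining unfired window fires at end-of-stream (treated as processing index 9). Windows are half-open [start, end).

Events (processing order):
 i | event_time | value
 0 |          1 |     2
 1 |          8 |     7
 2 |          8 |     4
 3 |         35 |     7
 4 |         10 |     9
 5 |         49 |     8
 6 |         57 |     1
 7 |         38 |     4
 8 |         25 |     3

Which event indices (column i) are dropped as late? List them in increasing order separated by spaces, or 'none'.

i=0 t=1 v=2: → [0,11); WM=−∞
i=1 t=8 v=7: → [0,11); WM=−∞
i=2 t=8 v=4: → [0,11); WM=8
i=3 t=35 v=7: → [33,44); WM=8
i=4 t=10 v=9: → [0,11); WM=8
i=5 t=49 v=8: → [44,55); WM=49; [0,11) fires=4 [33,44) fires=1
i=6 t=57 v=1: → [55,66); WM=49
i=7 t=38 v=4: DROP (t<49-1); WM=49
i=8 t=25 v=3: DROP (t<49-1); WM=57; [44,55) fires=1

7 8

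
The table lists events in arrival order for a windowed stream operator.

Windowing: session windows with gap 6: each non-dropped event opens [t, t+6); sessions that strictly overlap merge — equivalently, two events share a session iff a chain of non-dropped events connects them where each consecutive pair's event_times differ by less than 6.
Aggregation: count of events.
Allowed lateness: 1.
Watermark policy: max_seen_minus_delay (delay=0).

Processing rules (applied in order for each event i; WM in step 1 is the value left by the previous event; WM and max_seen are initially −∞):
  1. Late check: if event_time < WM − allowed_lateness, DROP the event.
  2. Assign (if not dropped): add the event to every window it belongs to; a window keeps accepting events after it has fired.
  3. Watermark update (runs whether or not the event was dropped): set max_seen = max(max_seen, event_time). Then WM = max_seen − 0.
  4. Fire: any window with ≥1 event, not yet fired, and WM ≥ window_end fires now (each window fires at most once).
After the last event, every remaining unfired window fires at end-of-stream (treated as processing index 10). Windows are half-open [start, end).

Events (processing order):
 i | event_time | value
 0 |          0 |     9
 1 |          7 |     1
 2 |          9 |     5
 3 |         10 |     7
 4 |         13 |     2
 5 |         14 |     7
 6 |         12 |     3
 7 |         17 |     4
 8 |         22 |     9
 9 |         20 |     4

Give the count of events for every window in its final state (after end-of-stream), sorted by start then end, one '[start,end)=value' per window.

i=0 t=0 v=9: → [0,6); WM=0
i=1 t=7 v=1: → [7,13); WM=7
i=2 t=9 v=5: → [7,15); WM=9
i=3 t=10 v=7: → [7,16); WM=10
i=4 t=13 v=2: → [7,19); WM=13
i=5 t=14 v=7: → [7,20); WM=14
i=6 t=12 v=3: DROP (t<14-1); WM=14
i=7 t=17 v=4: → [7,23); WM=17
i=8 t=22 v=9: → [7,28); WM=22
i=9 t=20 v=4: DROP (t<22-1); WM=22

[0,6)=1 [7,28)=7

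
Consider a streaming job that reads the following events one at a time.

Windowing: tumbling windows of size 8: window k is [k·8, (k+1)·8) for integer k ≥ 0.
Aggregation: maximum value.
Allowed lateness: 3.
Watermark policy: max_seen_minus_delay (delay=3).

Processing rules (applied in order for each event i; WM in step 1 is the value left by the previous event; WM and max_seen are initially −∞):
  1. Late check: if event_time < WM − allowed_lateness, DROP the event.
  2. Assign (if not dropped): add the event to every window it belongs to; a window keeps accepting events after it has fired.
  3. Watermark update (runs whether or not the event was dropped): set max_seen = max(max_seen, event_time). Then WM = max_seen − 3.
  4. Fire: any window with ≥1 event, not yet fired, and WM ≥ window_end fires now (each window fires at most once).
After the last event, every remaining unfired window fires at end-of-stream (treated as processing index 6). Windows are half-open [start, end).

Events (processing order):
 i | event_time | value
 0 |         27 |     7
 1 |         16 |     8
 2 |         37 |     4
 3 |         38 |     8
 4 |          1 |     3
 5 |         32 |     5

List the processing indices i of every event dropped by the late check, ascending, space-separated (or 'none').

1 4

i=0 t=27 v=7: → [24,32); WM=24
i=1 t=16 v=8: DROP (t<24-3); WM=24
i=2 t=37 v=4: → [32,40); WM=34; [24,32) fires=7
i=3 t=38 v=8: → [32,40); WM=35
i=4 t=1 v=3: DROP (t<35-3); WM=35
i=5 t=32 v=5: → [32,40); WM=35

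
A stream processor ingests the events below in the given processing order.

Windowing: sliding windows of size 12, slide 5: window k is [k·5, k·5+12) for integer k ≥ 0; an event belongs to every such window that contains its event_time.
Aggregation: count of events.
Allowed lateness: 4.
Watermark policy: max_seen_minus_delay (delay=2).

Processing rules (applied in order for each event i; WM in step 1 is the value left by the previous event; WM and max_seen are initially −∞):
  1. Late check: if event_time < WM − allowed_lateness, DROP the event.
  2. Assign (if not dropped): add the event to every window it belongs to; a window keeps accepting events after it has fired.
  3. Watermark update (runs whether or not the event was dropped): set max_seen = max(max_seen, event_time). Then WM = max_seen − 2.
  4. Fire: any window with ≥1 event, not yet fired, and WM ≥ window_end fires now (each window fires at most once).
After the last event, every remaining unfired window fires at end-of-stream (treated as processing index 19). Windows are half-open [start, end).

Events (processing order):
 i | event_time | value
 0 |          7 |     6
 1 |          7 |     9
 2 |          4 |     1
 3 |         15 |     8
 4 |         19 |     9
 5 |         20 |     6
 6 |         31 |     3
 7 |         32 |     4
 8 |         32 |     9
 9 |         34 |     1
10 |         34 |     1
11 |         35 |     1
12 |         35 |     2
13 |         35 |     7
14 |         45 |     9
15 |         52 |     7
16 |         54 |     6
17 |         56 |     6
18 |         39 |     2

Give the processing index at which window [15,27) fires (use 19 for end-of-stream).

6

i=0 t=7 v=6: → [5,17),[0,12); WM=5
i=1 t=7 v=9: → [5,17),[0,12); WM=5
i=2 t=4 v=1: → [0,12); WM=5
i=3 t=15 v=8: → [15,27),[10,22),[5,17); WM=13; [0,12) fires=3
i=4 t=19 v=9: → [15,27),[10,22); WM=17; [5,17) fires=3
i=5 t=20 v=6: → [20,32),[15,27),[10,22); WM=18
i=6 t=31 v=3: → [30,42),[25,37),[20,32); WM=29; [10,22) fires=3 [15,27) fires=3
i=7 t=32 v=4: → [30,42),[25,37); WM=30
i=8 t=32 v=9: → [30,42),[25,37); WM=30
i=9 t=34 v=1: → [30,42),[25,37); WM=32; [20,32) fires=2
i=10 t=34 v=1: → [30,42),[25,37); WM=32
i=11 t=35 v=1: → [35,47),[30,42),[25,37); WM=33
i=12 t=35 v=2: → [35,47),[30,42),[25,37); WM=33
i=13 t=35 v=7: → [35,47),[30,42),[25,37); WM=33
i=14 t=45 v=9: → [45,57),[40,52),[35,47); WM=43; [25,37) fires=8 [30,42) fires=8
i=15 t=52 v=7: → [50,62),[45,57); WM=50; [35,47) fires=4
i=16 t=54 v=6: → [50,62),[45,57); WM=52; [40,52) fires=1
i=17 t=56 v=6: → [55,67),[50,62),[45,57); WM=54
i=18 t=39 v=2: DROP (t<54-4); WM=54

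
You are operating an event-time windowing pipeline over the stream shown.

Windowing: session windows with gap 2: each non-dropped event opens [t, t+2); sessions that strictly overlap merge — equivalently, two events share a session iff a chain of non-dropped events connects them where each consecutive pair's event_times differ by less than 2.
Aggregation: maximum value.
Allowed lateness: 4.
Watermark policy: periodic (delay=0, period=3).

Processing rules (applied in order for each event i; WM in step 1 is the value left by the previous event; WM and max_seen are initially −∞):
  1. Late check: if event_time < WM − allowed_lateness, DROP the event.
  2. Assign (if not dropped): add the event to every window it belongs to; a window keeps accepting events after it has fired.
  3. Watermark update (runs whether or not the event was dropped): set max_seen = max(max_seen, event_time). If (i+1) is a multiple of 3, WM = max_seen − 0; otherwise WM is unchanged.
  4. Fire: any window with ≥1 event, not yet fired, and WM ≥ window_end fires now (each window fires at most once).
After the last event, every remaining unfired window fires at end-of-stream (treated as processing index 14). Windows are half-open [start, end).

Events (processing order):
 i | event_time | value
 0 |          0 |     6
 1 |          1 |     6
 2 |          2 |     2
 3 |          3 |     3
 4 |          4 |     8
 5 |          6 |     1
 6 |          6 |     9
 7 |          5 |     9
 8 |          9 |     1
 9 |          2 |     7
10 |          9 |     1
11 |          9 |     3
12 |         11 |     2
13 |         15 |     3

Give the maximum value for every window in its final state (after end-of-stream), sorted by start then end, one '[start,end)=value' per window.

i=0 t=0 v=6: → [0,2); WM=−∞
i=1 t=1 v=6: → [0,3); WM=−∞
i=2 t=2 v=2: → [0,4); WM=2
i=3 t=3 v=3: → [0,5); WM=2
i=4 t=4 v=8: → [0,6); WM=2
i=5 t=6 v=1: → [6,8); WM=6
i=6 t=6 v=9: → [6,8); WM=6
i=7 t=5 v=9: → [0,8); WM=6
i=8 t=9 v=1: → [9,11); WM=9
i=9 t=2 v=7: DROP (t<9-4); WM=9
i=10 t=9 v=1: → [9,11); WM=9
i=11 t=9 v=3: → [9,11); WM=9
i=12 t=11 v=2: → [11,13); WM=9
i=13 t=15 v=3: → [15,17); WM=9

[0,8)=9 [9,11)=3 [11,13)=2 [15,17)=3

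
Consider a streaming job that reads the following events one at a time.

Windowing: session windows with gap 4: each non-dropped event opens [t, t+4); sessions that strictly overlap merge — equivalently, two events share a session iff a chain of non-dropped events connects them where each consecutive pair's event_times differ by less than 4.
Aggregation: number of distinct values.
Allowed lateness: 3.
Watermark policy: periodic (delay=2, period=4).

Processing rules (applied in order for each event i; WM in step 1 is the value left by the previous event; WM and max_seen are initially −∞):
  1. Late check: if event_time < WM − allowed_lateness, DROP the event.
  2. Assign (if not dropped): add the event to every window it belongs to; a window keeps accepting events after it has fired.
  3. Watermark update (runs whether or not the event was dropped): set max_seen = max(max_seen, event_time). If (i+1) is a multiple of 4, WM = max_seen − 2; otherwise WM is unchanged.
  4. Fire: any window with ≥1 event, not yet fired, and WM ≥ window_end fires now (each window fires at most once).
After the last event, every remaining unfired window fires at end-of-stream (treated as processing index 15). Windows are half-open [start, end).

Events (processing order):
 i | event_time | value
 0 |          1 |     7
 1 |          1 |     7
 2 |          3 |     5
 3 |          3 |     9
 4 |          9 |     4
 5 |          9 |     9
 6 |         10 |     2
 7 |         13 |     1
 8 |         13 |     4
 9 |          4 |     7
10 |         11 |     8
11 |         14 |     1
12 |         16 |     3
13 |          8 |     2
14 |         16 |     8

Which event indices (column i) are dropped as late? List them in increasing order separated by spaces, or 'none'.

i=0 t=1 v=7: → [1,5); WM=−∞
i=1 t=1 v=7: → [1,5); WM=−∞
i=2 t=3 v=5: → [1,7); WM=−∞
i=3 t=3 v=9: → [1,7); WM=1
i=4 t=9 v=4: → [9,13); WM=1
i=5 t=9 v=9: → [9,13); WM=1
i=6 t=10 v=2: → [9,14); WM=1
i=7 t=13 v=1: → [9,17); WM=11
i=8 t=13 v=4: → [9,17); WM=11
i=9 t=4 v=7: DROP (t<11-3); WM=11
i=10 t=11 v=8: → [9,17); WM=11
i=11 t=14 v=1: → [9,18); WM=12
i=12 t=16 v=3: → [9,20); WM=12
i=13 t=8 v=2: DROP (t<12-3); WM=12
i=14 t=16 v=8: → [9,20); WM=12

9 13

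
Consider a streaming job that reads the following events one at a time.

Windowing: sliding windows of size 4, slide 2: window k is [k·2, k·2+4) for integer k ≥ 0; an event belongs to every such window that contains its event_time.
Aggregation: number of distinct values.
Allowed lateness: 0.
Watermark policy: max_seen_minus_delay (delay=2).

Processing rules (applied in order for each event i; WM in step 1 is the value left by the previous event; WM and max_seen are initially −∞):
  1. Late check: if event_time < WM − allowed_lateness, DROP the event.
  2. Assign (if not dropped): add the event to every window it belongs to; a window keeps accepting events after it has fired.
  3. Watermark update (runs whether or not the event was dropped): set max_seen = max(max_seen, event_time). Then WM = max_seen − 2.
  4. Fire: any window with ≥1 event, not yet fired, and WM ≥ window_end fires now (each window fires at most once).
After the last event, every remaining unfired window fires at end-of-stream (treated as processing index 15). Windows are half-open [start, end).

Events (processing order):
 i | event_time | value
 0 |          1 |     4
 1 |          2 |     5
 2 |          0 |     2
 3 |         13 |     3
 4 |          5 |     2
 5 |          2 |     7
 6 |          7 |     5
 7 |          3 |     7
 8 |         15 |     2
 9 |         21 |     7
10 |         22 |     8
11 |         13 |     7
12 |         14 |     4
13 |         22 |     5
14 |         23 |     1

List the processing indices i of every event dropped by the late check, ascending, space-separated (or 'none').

i=0 t=1 v=4: → [0,4); WM=-1
i=1 t=2 v=5: → [2,6),[0,4); WM=0
i=2 t=0 v=2: → [0,4); WM=0
i=3 t=13 v=3: → [12,16),[10,14); WM=11; [0,4) fires=3 [2,6) fires=1
i=4 t=5 v=2: DROP (t<11-0); WM=11
i=5 t=2 v=7: DROP (t<11-0); WM=11
i=6 t=7 v=5: DROP (t<11-0); WM=11
i=7 t=3 v=7: DROP (t<11-0); WM=11
i=8 t=15 v=2: → [14,18),[12,16); WM=13
i=9 t=21 v=7: → [20,24),[18,22); WM=19; [10,14) fires=1 [12,16) fires=2 [14,18) fires=1
i=10 t=22 v=8: → [22,26),[20,24); WM=20
i=11 t=13 v=7: DROP (t<20-0); WM=20
i=12 t=14 v=4: DROP (t<20-0); WM=20
i=13 t=22 v=5: → [22,26),[20,24); WM=20
i=14 t=23 v=1: → [22,26),[20,24); WM=21

4 5 6 7 11 12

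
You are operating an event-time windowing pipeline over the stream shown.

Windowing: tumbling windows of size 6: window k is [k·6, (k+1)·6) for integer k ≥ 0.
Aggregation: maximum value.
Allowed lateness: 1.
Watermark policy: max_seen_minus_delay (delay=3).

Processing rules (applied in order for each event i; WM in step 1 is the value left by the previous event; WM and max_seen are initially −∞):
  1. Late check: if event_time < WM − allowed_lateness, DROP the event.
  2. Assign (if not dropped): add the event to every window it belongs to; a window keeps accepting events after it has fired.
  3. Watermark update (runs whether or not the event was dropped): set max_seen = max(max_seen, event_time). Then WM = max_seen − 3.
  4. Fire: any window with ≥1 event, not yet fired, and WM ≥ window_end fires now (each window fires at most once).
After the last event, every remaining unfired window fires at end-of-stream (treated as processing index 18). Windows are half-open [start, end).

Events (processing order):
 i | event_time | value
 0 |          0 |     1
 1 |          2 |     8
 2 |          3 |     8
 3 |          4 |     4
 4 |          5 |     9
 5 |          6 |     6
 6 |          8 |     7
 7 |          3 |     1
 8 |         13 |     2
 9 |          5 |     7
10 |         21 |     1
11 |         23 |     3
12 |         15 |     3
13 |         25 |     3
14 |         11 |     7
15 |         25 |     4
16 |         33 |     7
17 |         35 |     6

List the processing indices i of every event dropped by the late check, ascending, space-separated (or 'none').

i=0 t=0 v=1: → [0,6); WM=-3
i=1 t=2 v=8: → [0,6); WM=-1
i=2 t=3 v=8: → [0,6); WM=0
i=3 t=4 v=4: → [0,6); WM=1
i=4 t=5 v=9: → [0,6); WM=2
i=5 t=6 v=6: → [6,12); WM=3
i=6 t=8 v=7: → [6,12); WM=5
i=7 t=3 v=1: DROP (t<5-1); WM=5
i=8 t=13 v=2: → [12,18); WM=10; [0,6) fires=9
i=9 t=5 v=7: DROP (t<10-1); WM=10
i=10 t=21 v=1: → [18,24); WM=18; [6,12) fires=7 [12,18) fires=2
i=11 t=23 v=3: → [18,24); WM=20
i=12 t=15 v=3: DROP (t<20-1); WM=20
i=13 t=25 v=3: → [24,30); WM=22
i=14 t=11 v=7: DROP (t<22-1); WM=22
i=15 t=25 v=4: → [24,30); WM=22
i=16 t=33 v=7: → [30,36); WM=30; [18,24) fires=3 [24,30) fires=4
i=17 t=35 v=6: → [30,36); WM=32

7 9 12 14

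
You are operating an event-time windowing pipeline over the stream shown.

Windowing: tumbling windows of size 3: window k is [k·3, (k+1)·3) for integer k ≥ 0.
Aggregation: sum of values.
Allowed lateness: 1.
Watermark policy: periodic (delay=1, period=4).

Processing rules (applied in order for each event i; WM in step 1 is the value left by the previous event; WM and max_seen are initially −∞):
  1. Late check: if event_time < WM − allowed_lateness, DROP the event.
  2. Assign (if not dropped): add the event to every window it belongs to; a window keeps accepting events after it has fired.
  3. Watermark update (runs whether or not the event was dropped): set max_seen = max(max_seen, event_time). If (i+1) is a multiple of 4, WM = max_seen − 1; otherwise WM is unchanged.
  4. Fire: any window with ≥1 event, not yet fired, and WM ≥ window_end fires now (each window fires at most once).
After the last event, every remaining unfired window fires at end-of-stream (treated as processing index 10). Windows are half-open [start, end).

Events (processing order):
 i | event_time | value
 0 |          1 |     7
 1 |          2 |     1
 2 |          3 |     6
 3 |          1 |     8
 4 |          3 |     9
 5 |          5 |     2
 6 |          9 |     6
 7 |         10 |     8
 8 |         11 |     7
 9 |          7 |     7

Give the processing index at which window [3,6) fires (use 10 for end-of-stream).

7

i=0 t=1 v=7: → [0,3); WM=−∞
i=1 t=2 v=1: → [0,3); WM=−∞
i=2 t=3 v=6: → [3,6); WM=−∞
i=3 t=1 v=8: → [0,3); WM=2
i=4 t=3 v=9: → [3,6); WM=2
i=5 t=5 v=2: → [3,6); WM=2
i=6 t=9 v=6: → [9,12); WM=2
i=7 t=10 v=8: → [9,12); WM=9; [0,3) fires=16 [3,6) fires=17
i=8 t=11 v=7: → [9,12); WM=9
i=9 t=7 v=7: DROP (t<9-1); WM=9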